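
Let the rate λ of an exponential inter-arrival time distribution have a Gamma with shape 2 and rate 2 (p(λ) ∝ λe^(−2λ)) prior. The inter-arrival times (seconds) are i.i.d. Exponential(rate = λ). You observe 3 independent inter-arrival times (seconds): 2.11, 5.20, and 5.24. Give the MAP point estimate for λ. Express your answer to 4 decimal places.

λ̂_MAP = 0.2749

The Exponential(rate=λ) likelihood is ∝ λ^n e^(−λΣtᵢ). Here n = 3 and Σtᵢ = 2.11 + 5.20 + 5.24 = 12.55.
Posterior ∝ λe^(−2λ) · λ^3e^(−12.55λ) = λ^4e^(−14.55λ), i.e. Gamma(5, 14.55).
Mode = (a−1)/b = 4/14.55 ≈ 0.2749.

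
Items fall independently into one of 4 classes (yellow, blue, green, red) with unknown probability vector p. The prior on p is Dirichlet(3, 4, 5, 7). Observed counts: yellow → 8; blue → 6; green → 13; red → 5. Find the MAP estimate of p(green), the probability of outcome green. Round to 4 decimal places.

MAP estimate of p(green) = 0.3617

The posterior is Dirichlet(αᵢ + nᵢ) = Dirichlet(11, 10, 18, 12).
For a Dirichlet(a₁,…,a_K) with all aᵢ > 1, the mode has j-th component (aⱼ − 1)/(Σaᵢ − K).
Here Σaᵢ = 51 and K = 4, so p(green) = (18 − 1)/(51 − 4) = 17/47 ≈ 0.3617.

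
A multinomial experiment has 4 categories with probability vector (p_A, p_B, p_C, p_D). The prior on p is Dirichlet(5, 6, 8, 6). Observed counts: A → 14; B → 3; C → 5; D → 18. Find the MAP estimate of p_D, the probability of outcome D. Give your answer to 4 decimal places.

The posterior is Dirichlet(αᵢ + nᵢ) = Dirichlet(19, 9, 13, 24).
For a Dirichlet(a₁,…,a_K) with all aᵢ > 1, the mode has j-th component (aⱼ − 1)/(Σaᵢ − K).
Here Σaᵢ = 65 and K = 4, so p_D = (24 − 1)/(65 − 4) = 23/61 ≈ 0.3770.

MAP estimate of p_D = 0.3770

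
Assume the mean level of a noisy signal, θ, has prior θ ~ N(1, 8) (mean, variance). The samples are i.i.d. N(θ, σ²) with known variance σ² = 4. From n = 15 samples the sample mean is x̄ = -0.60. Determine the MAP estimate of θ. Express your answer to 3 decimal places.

θ̂_MAP = -0.548

n = 15, x̄ = -0.60.
For a Normal prior and Normal likelihood with known variance, the posterior is Normal; its mode equals its mean, the precision-weighted average.
Prior precision 1/σ₀² = 1/8 = 0.125; data precision n/σ² = 15/4 = 3.75.
θ̂ = (0.125·1 + 3.75·(-0.6)) / (0.125 + 3.75) = (-2.125)/3.875 = -17/31 ≈ -0.548.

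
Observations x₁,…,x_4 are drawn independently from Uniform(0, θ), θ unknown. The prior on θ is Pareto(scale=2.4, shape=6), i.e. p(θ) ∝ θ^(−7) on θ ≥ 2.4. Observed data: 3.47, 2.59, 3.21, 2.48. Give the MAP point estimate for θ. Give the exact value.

The Uniform(0, θ) likelihood is θ^(−n) for θ ≥ max(xᵢ), zero otherwise. Here max(xᵢ) = 3.47.
Posterior ∝ θ^(−7) · θ^(−4) = θ^(−11) on θ ≥ max(2.4, 3.47) = 3.47.
This density is strictly decreasing in θ, so the posterior mode lies at the lower boundary of the support.

θ̂_MAP = 3.47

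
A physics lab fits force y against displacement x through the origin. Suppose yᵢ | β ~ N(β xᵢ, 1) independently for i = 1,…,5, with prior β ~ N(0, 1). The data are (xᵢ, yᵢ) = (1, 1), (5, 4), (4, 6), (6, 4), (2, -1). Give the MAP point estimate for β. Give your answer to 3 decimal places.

β̂_MAP = 0.807

log p(β | y) = −Σ(yᵢ − βxᵢ)²/(2·1) − β²/(2·1) + const.
Setting the derivative to zero: Σxᵢ(yᵢ − βxᵢ)/1 − β/1 = 0, so β = Σxᵢyᵢ / (Σxᵢ² + σ²/τ²).
Σxᵢyᵢ = 1·1 + 5·4 + 4·6 + 6·4 + 2·(-1) = 67; Σxᵢ² = 82; σ²/τ² = 1.
β̂_MAP = 67 / (82 + 1) = 67/83 ≈ 0.807.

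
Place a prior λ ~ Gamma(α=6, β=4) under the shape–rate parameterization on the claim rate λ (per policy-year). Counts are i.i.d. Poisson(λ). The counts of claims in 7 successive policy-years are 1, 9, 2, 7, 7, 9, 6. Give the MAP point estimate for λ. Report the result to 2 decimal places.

Σxᵢ = 1+9+2+7+7+9+6 = 41, with n = 7.
Posterior ∝ λ^5e^(−4λ) · λ^41e^(−7λ) = λ^46e^(−11λ), i.e. Gamma(shape=47, rate=11).
The mode of a Gamma(a, b) with a ≥ 1 (shape–rate) is (a−1)/b = 46/11 ≈ 4.18.

λ̂_MAP = 4.18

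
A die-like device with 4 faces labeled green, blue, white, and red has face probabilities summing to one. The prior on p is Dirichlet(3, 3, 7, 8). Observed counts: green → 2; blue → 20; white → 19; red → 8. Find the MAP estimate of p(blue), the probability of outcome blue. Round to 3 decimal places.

MAP estimate of p(blue) = 0.333

The posterior is Dirichlet(αᵢ + nᵢ) = Dirichlet(5, 23, 26, 16).
For a Dirichlet(a₁,…,a_K) with all aᵢ > 1, the mode has j-th component (aⱼ − 1)/(Σaᵢ − K).
Here Σaᵢ = 70 and K = 4, so p(blue) = (23 − 1)/(70 − 4) = 22/66 ≈ 0.333.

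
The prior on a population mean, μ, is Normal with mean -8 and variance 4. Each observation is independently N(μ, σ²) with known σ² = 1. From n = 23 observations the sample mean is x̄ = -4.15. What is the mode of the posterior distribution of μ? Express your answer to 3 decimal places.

μ̂_MAP = -4.191

n = 23, x̄ = -4.15.
For a Normal prior and Normal likelihood with known variance, the posterior is Normal; its mode equals its mean, the precision-weighted average.
Prior precision 1/σ₀² = 1/4 = 0.25; data precision n/σ² = 23/1 = 23.
μ̂ = (0.25·(-8) + 23·(-4.15)) / (0.25 + 23) = (-97.45)/23.25 = -1949/465 ≈ -4.191.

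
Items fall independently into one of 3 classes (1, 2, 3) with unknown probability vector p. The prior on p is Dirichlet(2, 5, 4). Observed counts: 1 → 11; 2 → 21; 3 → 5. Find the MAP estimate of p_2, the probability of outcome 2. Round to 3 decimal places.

MAP estimate: 0.556

The posterior is Dirichlet(αᵢ + nᵢ) = Dirichlet(13, 26, 9).
For a Dirichlet(a₁,…,a_K) with all aᵢ > 1, the mode has j-th component (aⱼ − 1)/(Σaᵢ − K).
Here Σaᵢ = 48 and K = 3, so p_2 = (26 − 1)/(48 − 3) = 25/45 ≈ 0.556.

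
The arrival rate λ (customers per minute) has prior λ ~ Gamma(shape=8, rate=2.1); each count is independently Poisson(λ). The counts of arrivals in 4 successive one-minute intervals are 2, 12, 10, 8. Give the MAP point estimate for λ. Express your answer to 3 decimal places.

λ̂_MAP = 6.393

Σxᵢ = 2+12+10+8 = 32, with n = 4.
Posterior ∝ λ^7e^(−2.1λ) · λ^32e^(−4λ) = λ^39e^(−6.1λ), i.e. Gamma(shape=40, rate=6.1).
The mode of a Gamma(a, b) with a ≥ 1 (shape–rate) is (a−1)/b = 39/6.1 ≈ 6.393.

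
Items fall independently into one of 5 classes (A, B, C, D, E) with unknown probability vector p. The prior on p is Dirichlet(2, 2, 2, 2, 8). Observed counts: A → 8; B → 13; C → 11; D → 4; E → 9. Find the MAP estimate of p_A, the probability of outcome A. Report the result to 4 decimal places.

The posterior is Dirichlet(αᵢ + nᵢ) = Dirichlet(10, 15, 13, 6, 17).
For a Dirichlet(a₁,…,a_K) with all aᵢ > 1, the mode has j-th component (aⱼ − 1)/(Σaᵢ − K).
Here Σaᵢ = 61 and K = 5, so p_A = (10 − 1)/(61 − 5) = 9/56 ≈ 0.1607.

MAP estimate of p_A = 0.1607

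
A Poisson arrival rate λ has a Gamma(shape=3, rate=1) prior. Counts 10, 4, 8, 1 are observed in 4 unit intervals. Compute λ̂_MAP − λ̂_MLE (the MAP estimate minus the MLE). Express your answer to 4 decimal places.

MAP − MLE = -0.7500

Σxᵢ = 23. Posterior is Gamma(26, 5); MAP = (26−1)/5 = 25/5 ≈ 5.00000.
MLE = x̄ = 23/4 ≈ 5.75000.
Difference = 25/5 − 23/4 = -3/4 ≈ -0.7500.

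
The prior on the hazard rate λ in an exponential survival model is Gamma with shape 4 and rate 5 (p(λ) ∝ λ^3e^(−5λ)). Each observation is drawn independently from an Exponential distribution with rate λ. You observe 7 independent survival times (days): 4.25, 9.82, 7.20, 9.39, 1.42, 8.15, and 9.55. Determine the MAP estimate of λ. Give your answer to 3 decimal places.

The Exponential(rate=λ) likelihood is ∝ λ^n e^(−λΣtᵢ). Here n = 7 and Σtᵢ = 4.25 + 9.82 + 7.20 + 9.39 + 1.42 + 8.15 + 9.55 = 49.78.
Posterior ∝ λ^3e^(−5λ) · λ^7e^(−49.78λ) = λ^10e^(−54.78λ), i.e. Gamma(11, 54.78).
Mode = (a−1)/b = 10/54.78 ≈ 0.183.

λ̂_MAP = 0.183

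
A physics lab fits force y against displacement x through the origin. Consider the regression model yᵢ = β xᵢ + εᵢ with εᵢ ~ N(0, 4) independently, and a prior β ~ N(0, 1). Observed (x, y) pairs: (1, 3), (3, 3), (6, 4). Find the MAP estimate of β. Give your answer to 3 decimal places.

β̂_MAP = 0.720

log p(β | y) = −Σ(yᵢ − βxᵢ)²/(2·4) − β²/(2·1) + const.
Setting the derivative to zero: Σxᵢ(yᵢ − βxᵢ)/4 − β/1 = 0, so β = Σxᵢyᵢ / (Σxᵢ² + σ²/τ²).
Σxᵢyᵢ = 1·3 + 3·3 + 6·4 = 36; Σxᵢ² = 46; σ²/τ² = 4.
β̂_MAP = 36 / (46 + 4) = 36/50 ≈ 0.720.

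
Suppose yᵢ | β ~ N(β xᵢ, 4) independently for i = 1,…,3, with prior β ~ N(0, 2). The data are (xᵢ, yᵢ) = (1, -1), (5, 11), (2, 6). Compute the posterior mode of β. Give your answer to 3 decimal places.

log p(β | y) = −Σ(yᵢ − βxᵢ)²/(2·4) − β²/(2·2) + const.
Setting the derivative to zero: Σxᵢ(yᵢ − βxᵢ)/4 − β/2 = 0, so β = Σxᵢyᵢ / (Σxᵢ² + σ²/τ²).
Σxᵢyᵢ = 1·(-1) + 5·11 + 2·6 = 66; Σxᵢ² = 30; σ²/τ² = 2.
β̂_MAP = 66 / (30 + 2) = 66/32 ≈ 2.063.

β̂_MAP = 2.063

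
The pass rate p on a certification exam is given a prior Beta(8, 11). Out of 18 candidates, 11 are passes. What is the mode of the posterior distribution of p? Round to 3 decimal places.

p̂_MAP = 0.514

Prior: Beta(8, 11).
Data: 11 successes in 18 trials. The binomial likelihood contributes p^11(1−p)^7, so the posterior is Beta(8+11, 11+7) = Beta(19, 18).
For Beta(a, b) with a, b > 1 the mode is (a−1)/(a+b−2) = 18/35 ≈ 0.514.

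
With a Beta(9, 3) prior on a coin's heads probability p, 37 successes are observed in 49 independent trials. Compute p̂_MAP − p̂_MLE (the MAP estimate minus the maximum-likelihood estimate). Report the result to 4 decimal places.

Posterior is Beta(46, 15); MAP = (46−1)/(61−2) = 45/59 ≈ 0.76271.
MLE ignores the prior: p̂_MLE = k/n = 37/49 ≈ 0.75510.
Difference = 45/59 − 37/49 = 22/2891 ≈ 0.0076.

MAP − MLE = 0.0076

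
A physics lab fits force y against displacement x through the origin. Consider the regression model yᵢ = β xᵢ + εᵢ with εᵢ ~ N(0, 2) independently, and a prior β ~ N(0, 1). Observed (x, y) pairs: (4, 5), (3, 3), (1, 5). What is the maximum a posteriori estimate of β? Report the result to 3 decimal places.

β̂_MAP = 1.214

log p(β | y) = −Σ(yᵢ − βxᵢ)²/(2·2) − β²/(2·1) + const.
Setting the derivative to zero: Σxᵢ(yᵢ − βxᵢ)/2 − β/1 = 0, so β = Σxᵢyᵢ / (Σxᵢ² + σ²/τ²).
Σxᵢyᵢ = 4·5 + 3·3 + 1·5 = 34; Σxᵢ² = 26; σ²/τ² = 2.
β̂_MAP = 34 / (26 + 2) = 34/28 ≈ 1.214.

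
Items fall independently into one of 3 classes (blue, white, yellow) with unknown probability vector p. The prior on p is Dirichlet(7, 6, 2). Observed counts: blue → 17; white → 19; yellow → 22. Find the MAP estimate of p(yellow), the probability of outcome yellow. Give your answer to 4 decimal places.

MAP estimate of p(yellow) = 0.3286

The posterior is Dirichlet(αᵢ + nᵢ) = Dirichlet(24, 25, 24).
For a Dirichlet(a₁,…,a_K) with all aᵢ > 1, the mode has j-th component (aⱼ − 1)/(Σaᵢ − K).
Here Σaᵢ = 73 and K = 3, so p(yellow) = (24 − 1)/(73 − 3) = 23/70 ≈ 0.3286.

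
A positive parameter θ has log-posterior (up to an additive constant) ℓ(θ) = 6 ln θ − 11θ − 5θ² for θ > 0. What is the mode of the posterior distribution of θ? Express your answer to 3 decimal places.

ℓ'(θ) = 6/θ − 11 − 10θ. Setting this to zero and multiplying by θ: 10θ² + 11θ − 6 = 0.
θ = (−11 + √(11² + 4·10·6)) / (2·10) = (−11 + √361) / 20 = (−11 + 19)/20 = 2/5.
ℓ''(θ) = −6/θ² − 10 < 0, confirming a maximum.

θ̂_MAP = 0.400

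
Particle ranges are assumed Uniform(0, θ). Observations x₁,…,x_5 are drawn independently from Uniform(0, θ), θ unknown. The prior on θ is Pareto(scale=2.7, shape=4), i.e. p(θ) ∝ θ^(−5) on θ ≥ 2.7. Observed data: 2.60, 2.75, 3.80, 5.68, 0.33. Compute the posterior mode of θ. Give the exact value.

θ̂_MAP = 5.68

The Uniform(0, θ) likelihood is θ^(−n) for θ ≥ max(xᵢ), zero otherwise. Here max(xᵢ) = 5.68.
Posterior ∝ θ^(−5) · θ^(−5) = θ^(−10) on θ ≥ max(2.7, 5.68) = 5.68.
This density is strictly decreasing in θ, so the posterior mode lies at the lower boundary of the support.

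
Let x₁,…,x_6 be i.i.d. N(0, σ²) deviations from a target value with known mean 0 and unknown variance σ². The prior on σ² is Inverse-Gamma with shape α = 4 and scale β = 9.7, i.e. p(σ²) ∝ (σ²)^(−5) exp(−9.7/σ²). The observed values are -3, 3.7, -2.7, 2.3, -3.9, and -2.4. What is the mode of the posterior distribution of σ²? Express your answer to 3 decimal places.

σ̂²_MAP = 4.728

Sum of squared deviations about the known mean: SS = (-3−0)² + (3.7−0)² + (-2.7−0)² + (2.3−0)² + (-3.9−0)² + (-2.4−0)² = 56.24.
The Normal likelihood contributes (σ²)^(−n/2) exp(−SS/(2σ²)), so the posterior is Inverse-Gamma(α + n/2, β + SS/2) = Inverse-Gamma(7, 37.82).
The mode of Inverse-Gamma(a, b) is b/(a+1) = 37.82/8 ≈ 4.728.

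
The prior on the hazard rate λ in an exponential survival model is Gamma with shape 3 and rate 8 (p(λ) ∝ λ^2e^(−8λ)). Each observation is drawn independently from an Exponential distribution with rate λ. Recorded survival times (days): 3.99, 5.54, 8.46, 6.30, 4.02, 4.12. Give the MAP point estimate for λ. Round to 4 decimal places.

The Exponential(rate=λ) likelihood is ∝ λ^n e^(−λΣtᵢ). Here n = 6 and Σtᵢ = 3.99 + 5.54 + 8.46 + 6.30 + 4.02 + 4.12 = 32.43.
Posterior ∝ λ^2e^(−8λ) · λ^6e^(−32.43λ) = λ^8e^(−40.43λ), i.e. Gamma(9, 40.43).
Mode = (a−1)/b = 8/40.43 ≈ 0.1979.

λ̂_MAP = 0.1979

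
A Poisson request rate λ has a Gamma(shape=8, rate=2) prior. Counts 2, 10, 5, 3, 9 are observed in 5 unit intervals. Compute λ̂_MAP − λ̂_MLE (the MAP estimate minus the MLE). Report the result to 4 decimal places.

MAP − MLE = -0.6571

Σxᵢ = 29. Posterior is Gamma(37, 7); MAP = (37−1)/7 = 36/7 ≈ 5.14286.
MLE = x̄ = 29/5 ≈ 5.80000.
Difference = 36/7 − 29/5 = -23/35 ≈ -0.6571.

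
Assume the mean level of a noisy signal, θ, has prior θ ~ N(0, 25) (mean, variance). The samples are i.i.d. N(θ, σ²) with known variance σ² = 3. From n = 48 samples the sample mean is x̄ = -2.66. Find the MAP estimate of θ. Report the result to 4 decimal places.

θ̂_MAP = -2.6534

n = 48, x̄ = -2.66.
For a Normal prior and Normal likelihood with known variance, the posterior is Normal; its mode equals its mean, the precision-weighted average.
Prior precision 1/σ₀² = 1/25 = 0.04; data precision n/σ² = 48/3 = 16.
θ̂ = (0.04·0 + 16·(-2.66)) / (0.04 + 16) = (-42.56)/16.04 = -1064/401 ≈ -2.6534.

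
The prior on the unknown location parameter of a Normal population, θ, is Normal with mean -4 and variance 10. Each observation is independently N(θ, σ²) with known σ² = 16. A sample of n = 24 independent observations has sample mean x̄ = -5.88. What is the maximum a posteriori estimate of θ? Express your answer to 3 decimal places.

n = 24, x̄ = -5.88.
For a Normal prior and Normal likelihood with known variance, the posterior is Normal; its mode equals its mean, the precision-weighted average.
Prior precision 1/σ₀² = 1/10 = 0.1; data precision n/σ² = 24/16 = 1.5.
θ̂ = (0.1·(-4) + 1.5·(-5.88)) / (0.1 + 1.5) = (-9.22)/1.6 = -5.7625 ≈ -5.763.

θ̂_MAP = -5.763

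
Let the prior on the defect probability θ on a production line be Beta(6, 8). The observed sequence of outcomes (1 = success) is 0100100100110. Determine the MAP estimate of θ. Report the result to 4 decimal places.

Prior: Beta(6, 8).
Data: 5 successes in 13 trials (from the sequence). The binomial likelihood contributes θ^5(1−θ)^8, so the posterior is Beta(6+5, 8+8) = Beta(11, 16).
For Beta(a, b) with a, b > 1 the mode is (a−1)/(a+b−2) = 10/25 ≈ 0.4000.

θ̂_MAP = 0.4000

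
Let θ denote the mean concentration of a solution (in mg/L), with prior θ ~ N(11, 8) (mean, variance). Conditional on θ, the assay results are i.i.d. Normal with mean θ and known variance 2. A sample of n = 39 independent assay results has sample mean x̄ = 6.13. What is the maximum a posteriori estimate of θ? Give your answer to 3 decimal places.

n = 39, x̄ = 6.13.
For a Normal prior and Normal likelihood with known variance, the posterior is Normal; its mode equals its mean, the precision-weighted average.
Prior precision 1/σ₀² = 1/8 = 0.125; data precision n/σ² = 39/2 = 19.5.
θ̂ = (0.125·11 + 19.5·6.13) / (0.125 + 19.5) = 120.91/19.625 = 24182/3925 ≈ 6.161.

θ̂_MAP = 6.161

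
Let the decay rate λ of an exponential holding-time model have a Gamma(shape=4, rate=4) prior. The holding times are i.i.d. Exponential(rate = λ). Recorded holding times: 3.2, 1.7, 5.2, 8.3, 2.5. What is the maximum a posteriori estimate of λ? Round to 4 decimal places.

λ̂_MAP = 0.3213

The Exponential(rate=λ) likelihood is ∝ λ^n e^(−λΣtᵢ). Here n = 5 and Σtᵢ = 3.2 + 1.7 + 5.2 + 8.3 + 2.5 = 20.9.
Posterior ∝ λ^3e^(−4λ) · λ^5e^(−20.9λ) = λ^8e^(−24.9λ), i.e. Gamma(9, 24.9).
Mode = (a−1)/b = 8/24.9 ≈ 0.3213.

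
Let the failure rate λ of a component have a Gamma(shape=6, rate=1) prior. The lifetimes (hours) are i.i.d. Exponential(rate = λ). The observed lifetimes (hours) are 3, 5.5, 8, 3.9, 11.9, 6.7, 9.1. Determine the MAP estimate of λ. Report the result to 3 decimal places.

λ̂_MAP = 0.244

The Exponential(rate=λ) likelihood is ∝ λ^n e^(−λΣtᵢ). Here n = 7 and Σtᵢ = 3 + 5.5 + 8 + 3.9 + 11.9 + 6.7 + 9.1 = 48.1.
Posterior ∝ λ^5e^(−1λ) · λ^7e^(−48.1λ) = λ^12e^(−49.1λ), i.e. Gamma(13, 49.1).
Mode = (a−1)/b = 12/49.1 ≈ 0.244.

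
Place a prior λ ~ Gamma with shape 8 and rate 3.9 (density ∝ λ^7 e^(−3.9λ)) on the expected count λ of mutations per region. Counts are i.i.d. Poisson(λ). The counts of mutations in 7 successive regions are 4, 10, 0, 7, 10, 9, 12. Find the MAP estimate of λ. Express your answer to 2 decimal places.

Σxᵢ = 4+10+0+7+10+9+12 = 52, with n = 7.
Posterior ∝ λ^7e^(−3.9λ) · λ^52e^(−7λ) = λ^59e^(−10.9λ), i.e. Gamma(shape=60, rate=10.9).
The mode of a Gamma(a, b) with a ≥ 1 (shape–rate) is (a−1)/b = 59/10.9 ≈ 5.41.

λ̂_MAP = 5.41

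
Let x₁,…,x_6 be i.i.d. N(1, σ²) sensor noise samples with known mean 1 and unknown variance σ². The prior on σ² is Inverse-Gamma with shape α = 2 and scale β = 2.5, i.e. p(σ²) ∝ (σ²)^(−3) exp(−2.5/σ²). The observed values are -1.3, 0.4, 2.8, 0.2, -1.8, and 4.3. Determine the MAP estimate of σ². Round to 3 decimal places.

σ̂²_MAP = 2.772

Sum of squared deviations about the known mean: SS = (-1.3−1)² + (0.4−1)² + (2.8−1)² + (0.2−1)² + (-1.8−1)² + (4.3−1)² = 28.26.
The Normal likelihood contributes (σ²)^(−n/2) exp(−SS/(2σ²)), so the posterior is Inverse-Gamma(α + n/2, β + SS/2) = Inverse-Gamma(5, 16.63).
The mode of Inverse-Gamma(a, b) is b/(a+1) = 16.63/6 ≈ 2.772.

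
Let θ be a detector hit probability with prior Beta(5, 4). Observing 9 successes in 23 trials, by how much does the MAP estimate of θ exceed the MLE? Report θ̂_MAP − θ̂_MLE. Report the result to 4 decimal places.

MAP − MLE = 0.0420

Posterior is Beta(14, 18); MAP = (14−1)/(32−2) = 13/30 ≈ 0.43333.
MLE ignores the prior: θ̂_MLE = k/n = 9/23 ≈ 0.39130.
Difference = 13/30 − 9/23 = 29/690 ≈ 0.0420.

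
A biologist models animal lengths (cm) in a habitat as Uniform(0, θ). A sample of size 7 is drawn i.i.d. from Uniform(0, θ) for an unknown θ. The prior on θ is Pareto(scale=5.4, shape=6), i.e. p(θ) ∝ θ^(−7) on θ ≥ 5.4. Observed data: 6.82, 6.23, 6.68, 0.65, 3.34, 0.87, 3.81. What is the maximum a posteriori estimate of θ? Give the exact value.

The Uniform(0, θ) likelihood is θ^(−n) for θ ≥ max(xᵢ), zero otherwise. Here max(xᵢ) = 6.82.
Posterior ∝ θ^(−7) · θ^(−7) = θ^(−14) on θ ≥ max(5.4, 6.82) = 6.82.
This density is strictly decreasing in θ, so the posterior mode lies at the lower boundary of the support.

θ̂_MAP = 6.82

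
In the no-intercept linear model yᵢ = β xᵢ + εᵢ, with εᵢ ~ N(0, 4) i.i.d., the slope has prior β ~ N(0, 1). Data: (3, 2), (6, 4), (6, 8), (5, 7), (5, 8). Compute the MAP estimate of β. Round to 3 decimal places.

log p(β | y) = −Σ(yᵢ − βxᵢ)²/(2·4) − β²/(2·1) + const.
Setting the derivative to zero: Σxᵢ(yᵢ − βxᵢ)/4 − β/1 = 0, so β = Σxᵢyᵢ / (Σxᵢ² + σ²/τ²).
Σxᵢyᵢ = 3·2 + 6·4 + 6·8 + 5·7 + 5·8 = 153; Σxᵢ² = 131; σ²/τ² = 4.
β̂_MAP = 153 / (131 + 4) = 153/135 ≈ 1.133.

β̂_MAP = 1.133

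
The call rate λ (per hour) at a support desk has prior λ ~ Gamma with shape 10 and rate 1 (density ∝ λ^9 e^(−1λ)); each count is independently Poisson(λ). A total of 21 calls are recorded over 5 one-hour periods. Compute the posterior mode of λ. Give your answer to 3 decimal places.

Σxᵢ = 21, n = 5.
Posterior ∝ λ^9e^(−1λ) · λ^21e^(−5λ) = λ^30e^(−6λ), i.e. Gamma(shape=31, rate=6).
The mode of a Gamma(a, b) with a ≥ 1 (shape–rate) is (a−1)/b = 30/6 ≈ 5.000.

λ̂_MAP = 5.000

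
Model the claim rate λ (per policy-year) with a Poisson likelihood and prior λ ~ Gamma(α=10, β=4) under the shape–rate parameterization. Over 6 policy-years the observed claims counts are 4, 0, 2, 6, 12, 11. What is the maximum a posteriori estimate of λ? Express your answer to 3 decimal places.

Σxᵢ = 4+0+2+6+12+11 = 35, with n = 6.
Posterior ∝ λ^9e^(−4λ) · λ^35e^(−6λ) = λ^44e^(−10λ), i.e. Gamma(shape=45, rate=10).
The mode of a Gamma(a, b) with a ≥ 1 (shape–rate) is (a−1)/b = 44/10 ≈ 4.400.

λ̂_MAP = 4.400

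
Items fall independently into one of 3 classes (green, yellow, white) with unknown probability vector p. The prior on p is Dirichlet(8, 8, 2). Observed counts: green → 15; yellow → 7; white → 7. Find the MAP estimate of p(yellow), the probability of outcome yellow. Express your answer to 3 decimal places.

MAP estimate of p(yellow) = 0.318

The posterior is Dirichlet(αᵢ + nᵢ) = Dirichlet(23, 15, 9).
For a Dirichlet(a₁,…,a_K) with all aᵢ > 1, the mode has j-th component (aⱼ − 1)/(Σaᵢ − K).
Here Σaᵢ = 47 and K = 3, so p(yellow) = (15 − 1)/(47 − 3) = 14/44 ≈ 0.318.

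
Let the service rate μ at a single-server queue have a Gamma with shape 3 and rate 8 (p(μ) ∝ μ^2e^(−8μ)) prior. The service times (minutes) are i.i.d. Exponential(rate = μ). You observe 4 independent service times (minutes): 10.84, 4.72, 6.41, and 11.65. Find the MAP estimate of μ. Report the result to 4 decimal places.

μ̂_MAP = 0.1442

The Exponential(rate=μ) likelihood is ∝ μ^n e^(−μΣtᵢ). Here n = 4 and Σtᵢ = 10.84 + 4.72 + 6.41 + 11.65 = 33.62.
Posterior ∝ μ^2e^(−8μ) · μ^4e^(−33.62μ) = μ^6e^(−41.62μ), i.e. Gamma(7, 41.62).
Mode = (a−1)/b = 6/41.62 ≈ 0.1442.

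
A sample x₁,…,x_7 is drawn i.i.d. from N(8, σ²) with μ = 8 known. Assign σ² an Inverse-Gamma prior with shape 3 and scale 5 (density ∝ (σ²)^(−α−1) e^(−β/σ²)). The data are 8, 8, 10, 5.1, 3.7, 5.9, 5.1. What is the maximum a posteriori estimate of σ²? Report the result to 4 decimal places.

Sum of squared deviations about the known mean: SS = (8−8)² + (8−8)² + (10−8)² + (5.1−8)² + (3.7−8)² + (5.9−8)² + (5.1−8)² = 43.72.
The Normal likelihood contributes (σ²)^(−n/2) exp(−SS/(2σ²)), so the posterior is Inverse-Gamma(α + n/2, β + SS/2) = Inverse-Gamma(6.5, 26.86).
The mode of Inverse-Gamma(a, b) is b/(a+1) = 26.86/7.5 ≈ 3.5813.

σ̂²_MAP = 3.5813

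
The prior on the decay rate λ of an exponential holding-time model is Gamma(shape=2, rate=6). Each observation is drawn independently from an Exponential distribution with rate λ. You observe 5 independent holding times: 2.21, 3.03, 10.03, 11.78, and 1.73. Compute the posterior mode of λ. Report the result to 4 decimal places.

λ̂_MAP = 0.1725

The Exponential(rate=λ) likelihood is ∝ λ^n e^(−λΣtᵢ). Here n = 5 and Σtᵢ = 2.21 + 3.03 + 10.03 + 11.78 + 1.73 = 28.78.
Posterior ∝ λe^(−6λ) · λ^5e^(−28.78λ) = λ^6e^(−34.78λ), i.e. Gamma(7, 34.78).
Mode = (a−1)/b = 6/34.78 ≈ 0.1725.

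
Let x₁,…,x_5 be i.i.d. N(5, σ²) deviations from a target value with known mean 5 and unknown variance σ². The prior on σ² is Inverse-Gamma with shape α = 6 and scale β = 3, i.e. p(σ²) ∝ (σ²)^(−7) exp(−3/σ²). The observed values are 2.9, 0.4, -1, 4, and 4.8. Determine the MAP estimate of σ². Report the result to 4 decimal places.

σ̂²_MAP = 3.6111

Sum of squared deviations about the known mean: SS = (2.9−5)² + (0.4−5)² + (-1−5)² + (4−5)² + (4.8−5)² = 62.61.
The Normal likelihood contributes (σ²)^(−n/2) exp(−SS/(2σ²)), so the posterior is Inverse-Gamma(α + n/2, β + SS/2) = Inverse-Gamma(8.5, 34.305).
The mode of Inverse-Gamma(a, b) is b/(a+1) = 34.305/9.5 ≈ 3.6111.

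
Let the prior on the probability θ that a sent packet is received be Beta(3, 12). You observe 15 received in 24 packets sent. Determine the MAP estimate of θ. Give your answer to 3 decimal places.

Prior: Beta(3, 12).
Data: 15 successes in 24 trials. The binomial likelihood contributes θ^15(1−θ)^9, so the posterior is Beta(3+15, 12+9) = Beta(18, 21).
For Beta(a, b) with a, b > 1 the mode is (a−1)/(a+b−2) = 17/37 ≈ 0.459.

θ̂_MAP = 0.459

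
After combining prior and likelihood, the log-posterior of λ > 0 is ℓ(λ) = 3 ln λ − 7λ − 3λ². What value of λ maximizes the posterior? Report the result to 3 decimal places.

ℓ'(λ) = 3/λ − 7 − 6λ. Setting this to zero and multiplying by λ: 6λ² + 7λ − 3 = 0.
λ = (−7 + √(7² + 4·6·3)) / (2·6) = (−7 + √121) / 12 = (−7 + 11)/12 = 1/3.
ℓ''(λ) = −3/λ² − 6 < 0, confirming a maximum.

λ̂_MAP = 0.333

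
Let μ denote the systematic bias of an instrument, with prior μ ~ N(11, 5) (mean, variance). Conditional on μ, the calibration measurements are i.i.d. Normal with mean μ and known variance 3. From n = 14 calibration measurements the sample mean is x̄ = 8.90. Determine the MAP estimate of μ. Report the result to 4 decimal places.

μ̂_MAP = 8.9863

n = 14, x̄ = 8.90.
For a Normal prior and Normal likelihood with known variance, the posterior is Normal; its mode equals its mean, the precision-weighted average.
Prior precision 1/σ₀² = 1/5 = 0.2; data precision n/σ² = 14/3.
μ̂ = (0.2·11 + (14/3)·8.9) / (0.2 + 14/3) = (656/15)/(73/15) = 656/73 ≈ 8.9863.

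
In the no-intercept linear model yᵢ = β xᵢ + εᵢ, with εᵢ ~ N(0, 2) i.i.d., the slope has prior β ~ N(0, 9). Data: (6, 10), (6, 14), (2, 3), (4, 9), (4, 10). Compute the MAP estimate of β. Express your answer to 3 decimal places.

β̂_MAP = 2.088

log p(β | y) = −Σ(yᵢ − βxᵢ)²/(2·2) − β²/(2·9) + const.
Setting the derivative to zero: Σxᵢ(yᵢ − βxᵢ)/2 − β/9 = 0, so β = Σxᵢyᵢ / (Σxᵢ² + σ²/τ²).
Σxᵢyᵢ = 6·10 + 6·14 + 2·3 + 4·9 + 4·10 = 226; Σxᵢ² = 108; σ²/τ² = 2/9.
β̂_MAP = 226 / (108 + 2/9) = 226/(974/9) = 1017/487 ≈ 2.088.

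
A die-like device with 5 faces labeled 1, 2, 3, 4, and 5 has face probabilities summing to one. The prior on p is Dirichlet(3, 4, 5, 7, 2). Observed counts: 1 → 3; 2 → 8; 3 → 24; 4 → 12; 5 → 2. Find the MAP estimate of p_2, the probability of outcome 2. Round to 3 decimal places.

The posterior is Dirichlet(αᵢ + nᵢ) = Dirichlet(6, 12, 29, 19, 4).
For a Dirichlet(a₁,…,a_K) with all aᵢ > 1, the mode has j-th component (aⱼ − 1)/(Σaᵢ − K).
Here Σaᵢ = 70 and K = 5, so p_2 = (12 − 1)/(70 − 5) = 11/65 ≈ 0.169.

MAP estimate: 0.169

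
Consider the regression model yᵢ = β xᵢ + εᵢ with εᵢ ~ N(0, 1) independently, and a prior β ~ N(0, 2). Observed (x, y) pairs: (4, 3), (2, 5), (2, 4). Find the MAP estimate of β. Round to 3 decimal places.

β̂_MAP = 1.224

log p(β | y) = −Σ(yᵢ − βxᵢ)²/(2·1) − β²/(2·2) + const.
Setting the derivative to zero: Σxᵢ(yᵢ − βxᵢ)/1 − β/2 = 0, so β = Σxᵢyᵢ / (Σxᵢ² + σ²/τ²).
Σxᵢyᵢ = 4·3 + 2·5 + 2·4 = 30; Σxᵢ² = 24; σ²/τ² = 0.5.
β̂_MAP = 30 / (24 + 0.5) = 30/24.5 ≈ 1.224.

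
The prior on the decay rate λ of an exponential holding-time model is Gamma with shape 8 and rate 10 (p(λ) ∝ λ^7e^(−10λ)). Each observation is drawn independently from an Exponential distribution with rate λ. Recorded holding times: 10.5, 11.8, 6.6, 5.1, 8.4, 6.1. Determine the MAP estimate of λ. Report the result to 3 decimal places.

The Exponential(rate=λ) likelihood is ∝ λ^n e^(−λΣtᵢ). Here n = 6 and Σtᵢ = 10.5 + 11.8 + 6.6 + 5.1 + 8.4 + 6.1 = 48.5.
Posterior ∝ λ^7e^(−10λ) · λ^6e^(−48.5λ) = λ^13e^(−58.5λ), i.e. Gamma(14, 58.5).
Mode = (a−1)/b = 13/58.5 ≈ 0.222.

λ̂_MAP = 0.222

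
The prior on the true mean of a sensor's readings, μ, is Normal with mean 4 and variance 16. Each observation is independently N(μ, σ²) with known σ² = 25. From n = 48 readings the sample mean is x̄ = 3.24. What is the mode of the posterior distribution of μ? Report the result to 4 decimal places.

μ̂_MAP = 3.2640

n = 48, x̄ = 3.24.
For a Normal prior and Normal likelihood with known variance, the posterior is Normal; its mode equals its mean, the precision-weighted average.
Prior precision 1/σ₀² = 1/16 = 0.0625; data precision n/σ² = 48/25 = 1.92.
μ̂ = (0.0625·4 + 1.92·3.24) / (0.0625 + 1.92) = 6.4708/1.9825 = 64708/19825 ≈ 3.2640.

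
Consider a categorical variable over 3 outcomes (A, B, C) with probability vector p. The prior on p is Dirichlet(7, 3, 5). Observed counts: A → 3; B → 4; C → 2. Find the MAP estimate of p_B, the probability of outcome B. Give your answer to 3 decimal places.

MAP estimate of p_B = 0.286

The posterior is Dirichlet(αᵢ + nᵢ) = Dirichlet(10, 7, 7).
For a Dirichlet(a₁,…,a_K) with all aᵢ > 1, the mode has j-th component (aⱼ − 1)/(Σaᵢ − K).
Here Σaᵢ = 24 and K = 3, so p_B = (7 − 1)/(24 − 3) = 6/21 ≈ 0.286.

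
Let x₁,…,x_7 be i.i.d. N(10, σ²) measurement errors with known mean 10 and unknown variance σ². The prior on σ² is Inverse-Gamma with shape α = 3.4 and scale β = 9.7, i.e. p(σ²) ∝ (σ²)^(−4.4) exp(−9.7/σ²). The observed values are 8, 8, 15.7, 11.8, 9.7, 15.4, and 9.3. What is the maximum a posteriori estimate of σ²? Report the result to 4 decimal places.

Sum of squared deviations about the known mean: SS = (8−10)² + (8−10)² + (15.7−10)² + (11.8−10)² + (9.7−10)² + (15.4−10)² + (9.3−10)² = 73.47.
The Normal likelihood contributes (σ²)^(−n/2) exp(−SS/(2σ²)), so the posterior is Inverse-Gamma(α + n/2, β + SS/2) = Inverse-Gamma(6.9, 46.435).
The mode of Inverse-Gamma(a, b) is b/(a+1) = 46.435/7.9 ≈ 5.8778.

σ̂²_MAP = 5.8778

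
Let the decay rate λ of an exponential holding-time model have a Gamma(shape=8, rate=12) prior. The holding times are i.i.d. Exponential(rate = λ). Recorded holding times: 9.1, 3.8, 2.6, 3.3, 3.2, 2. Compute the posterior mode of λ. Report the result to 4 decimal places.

λ̂_MAP = 0.3611

The Exponential(rate=λ) likelihood is ∝ λ^n e^(−λΣtᵢ). Here n = 6 and Σtᵢ = 9.1 + 3.8 + 2.6 + 3.3 + 3.2 + 2 = 24.
Posterior ∝ λ^7e^(−12λ) · λ^6e^(−24λ) = λ^13e^(−36λ), i.e. Gamma(14, 36).
Mode = (a−1)/b = 13/36 ≈ 0.3611.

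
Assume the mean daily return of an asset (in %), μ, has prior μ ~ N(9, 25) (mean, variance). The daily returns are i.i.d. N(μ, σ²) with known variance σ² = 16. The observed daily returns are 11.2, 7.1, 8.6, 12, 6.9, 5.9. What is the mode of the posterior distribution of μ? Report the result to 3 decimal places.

μ̂_MAP = 8.654

n = 6; x̄ = (11.2 + 7.1 + 8.6 + 12 + 6.9 + 5.9)/6 = 51.7/6 = 517/60 ≈ 8.6167.
For a Normal prior and Normal likelihood with known variance, the posterior is Normal; its mode equals its mean, the precision-weighted average.
Prior precision 1/σ₀² = 1/25 = 0.04; data precision n/σ² = 6/16 = 0.375.
μ̂ = (0.04·9 + 0.375·(517/60)) / (0.04 + 0.375) = 3.59125/0.415 = 2873/332 ≈ 8.654.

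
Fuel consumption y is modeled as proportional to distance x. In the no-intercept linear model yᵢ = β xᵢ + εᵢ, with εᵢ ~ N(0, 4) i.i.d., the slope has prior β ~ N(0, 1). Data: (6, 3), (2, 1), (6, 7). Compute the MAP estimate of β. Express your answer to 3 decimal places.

β̂_MAP = 0.775

log p(β | y) = −Σ(yᵢ − βxᵢ)²/(2·4) − β²/(2·1) + const.
Setting the derivative to zero: Σxᵢ(yᵢ − βxᵢ)/4 − β/1 = 0, so β = Σxᵢyᵢ / (Σxᵢ² + σ²/τ²).
Σxᵢyᵢ = 6·3 + 2·1 + 6·7 = 62; Σxᵢ² = 76; σ²/τ² = 4.
β̂_MAP = 62 / (76 + 4) = 62/80 ≈ 0.775.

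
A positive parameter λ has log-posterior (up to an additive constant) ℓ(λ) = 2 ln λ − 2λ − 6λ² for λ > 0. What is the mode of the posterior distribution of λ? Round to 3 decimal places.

λ̂_MAP = 0.333

ℓ'(λ) = 2/λ − 2 − 12λ. Setting this to zero and multiplying by λ: 12λ² + 2λ − 2 = 0.
λ = (−2 + √(2² + 4·12·2)) / (2·12) = (−2 + √100) / 24 = (−2 + 10)/24 = 1/3.
ℓ''(λ) = −2/λ² − 12 < 0, confirming a maximum.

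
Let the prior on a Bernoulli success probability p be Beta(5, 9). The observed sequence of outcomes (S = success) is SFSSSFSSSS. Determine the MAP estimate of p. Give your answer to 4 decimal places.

Prior: Beta(5, 9).
Data: 8 successes in 10 trials (from the sequence). The binomial likelihood contributes p^8(1−p)^2, so the posterior is Beta(5+8, 9+2) = Beta(13, 11).
For Beta(a, b) with a, b > 1 the mode is (a−1)/(a+b−2) = 12/22 ≈ 0.5455.

p̂_MAP = 0.5455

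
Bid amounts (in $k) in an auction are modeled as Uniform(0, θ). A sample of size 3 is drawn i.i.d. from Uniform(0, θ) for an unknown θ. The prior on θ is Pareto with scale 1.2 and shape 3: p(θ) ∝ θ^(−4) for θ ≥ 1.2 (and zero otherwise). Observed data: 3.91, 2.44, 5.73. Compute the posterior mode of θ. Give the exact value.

θ̂_MAP = 5.73

The Uniform(0, θ) likelihood is θ^(−n) for θ ≥ max(xᵢ), zero otherwise. Here max(xᵢ) = 5.73.
Posterior ∝ θ^(−4) · θ^(−3) = θ^(−7) on θ ≥ max(1.2, 5.73) = 5.73.
This density is strictly decreasing in θ, so the posterior mode lies at the lower boundary of the support.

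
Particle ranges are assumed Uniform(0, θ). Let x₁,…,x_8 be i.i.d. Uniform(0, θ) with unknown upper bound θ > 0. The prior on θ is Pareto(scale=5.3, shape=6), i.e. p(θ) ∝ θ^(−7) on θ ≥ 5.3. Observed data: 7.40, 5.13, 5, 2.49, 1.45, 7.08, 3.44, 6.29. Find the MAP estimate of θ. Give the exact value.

θ̂_MAP = 7.40

The Uniform(0, θ) likelihood is θ^(−n) for θ ≥ max(xᵢ), zero otherwise. Here max(xᵢ) = 7.40.
Posterior ∝ θ^(−7) · θ^(−8) = θ^(−15) on θ ≥ max(5.3, 7.40) = 7.40.
This density is strictly decreasing in θ, so the posterior mode lies at the lower boundary of the support.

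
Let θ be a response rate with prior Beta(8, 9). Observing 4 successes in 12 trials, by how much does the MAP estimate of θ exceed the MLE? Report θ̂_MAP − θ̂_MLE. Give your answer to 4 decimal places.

Posterior is Beta(12, 17); MAP = (12−1)/(29−2) = 11/27 ≈ 0.40741.
MLE ignores the prior: θ̂_MLE = k/n = 4/12 ≈ 0.33333.
Difference = 11/27 − 4/12 = 2/27 ≈ 0.0741.

MAP − MLE = 0.0741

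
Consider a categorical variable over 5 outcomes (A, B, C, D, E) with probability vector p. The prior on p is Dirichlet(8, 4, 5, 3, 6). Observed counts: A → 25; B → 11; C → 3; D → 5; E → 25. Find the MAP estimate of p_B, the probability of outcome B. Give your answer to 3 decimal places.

The posterior is Dirichlet(αᵢ + nᵢ) = Dirichlet(33, 15, 8, 8, 31).
For a Dirichlet(a₁,…,a_K) with all aᵢ > 1, the mode has j-th component (aⱼ − 1)/(Σaᵢ − K).
Here Σaᵢ = 95 and K = 5, so p_B = (15 − 1)/(95 − 5) = 14/90 ≈ 0.156.

MAP estimate of p_B = 0.156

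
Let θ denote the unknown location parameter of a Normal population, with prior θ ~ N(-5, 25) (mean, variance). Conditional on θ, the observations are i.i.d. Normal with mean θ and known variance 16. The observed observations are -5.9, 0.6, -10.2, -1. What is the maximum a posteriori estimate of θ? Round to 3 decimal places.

θ̂_MAP = -4.246

n = 4; x̄ = ((-5.9) + 0.6 + (-10.2) + (-1))/4 = -16.5/4 = -4.125.
For a Normal prior and Normal likelihood with known variance, the posterior is Normal; its mode equals its mean, the precision-weighted average.
Prior precision 1/σ₀² = 1/25 = 0.04; data precision n/σ² = 4/16 = 0.25.
θ̂ = (0.04·(-5) + 0.25·(-4.125)) / (0.04 + 0.25) = (-1.23125)/0.29 = -985/232 ≈ -4.246.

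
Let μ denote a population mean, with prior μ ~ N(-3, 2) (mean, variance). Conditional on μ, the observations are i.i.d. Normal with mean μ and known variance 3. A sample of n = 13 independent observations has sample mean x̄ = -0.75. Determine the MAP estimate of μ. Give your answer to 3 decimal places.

n = 13, x̄ = -0.75.
For a Normal prior and Normal likelihood with known variance, the posterior is Normal; its mode equals its mean, the precision-weighted average.
Prior precision 1/σ₀² = 1/2 = 0.5; data precision n/σ² = 13/3.
μ̂ = (0.5·(-3) + (13/3)·(-0.75)) / (0.5 + 13/3) = (-4.75)/(29/6) = -57/58 ≈ -0.983.

μ̂_MAP = -0.983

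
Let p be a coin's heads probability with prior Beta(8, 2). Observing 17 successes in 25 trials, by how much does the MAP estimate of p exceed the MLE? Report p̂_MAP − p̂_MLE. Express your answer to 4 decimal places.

MAP − MLE = 0.0473

Posterior is Beta(25, 10); MAP = (25−1)/(35−2) = 24/33 ≈ 0.72727.
MLE ignores the prior: p̂_MLE = k/n = 17/25 ≈ 0.68000.
Difference = 24/33 − 17/25 = 13/275 ≈ 0.0473.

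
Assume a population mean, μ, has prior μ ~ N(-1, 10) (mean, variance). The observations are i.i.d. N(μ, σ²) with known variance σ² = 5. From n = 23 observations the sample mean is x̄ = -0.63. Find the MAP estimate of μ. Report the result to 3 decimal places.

n = 23, x̄ = -0.63.
For a Normal prior and Normal likelihood with known variance, the posterior is Normal; its mode equals its mean, the precision-weighted average.
Prior precision 1/σ₀² = 1/10 = 0.1; data precision n/σ² = 23/5 = 4.6.
μ̂ = (0.1·(-1) + 4.6·(-0.63)) / (0.1 + 4.6) = (-2.998)/4.7 = -1499/2350 ≈ -0.638.

μ̂_MAP = -0.638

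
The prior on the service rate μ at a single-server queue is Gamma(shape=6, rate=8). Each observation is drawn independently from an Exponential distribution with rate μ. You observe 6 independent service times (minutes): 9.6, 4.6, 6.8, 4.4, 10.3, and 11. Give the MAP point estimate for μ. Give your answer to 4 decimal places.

μ̂_MAP = 0.2011

The Exponential(rate=μ) likelihood is ∝ μ^n e^(−μΣtᵢ). Here n = 6 and Σtᵢ = 9.6 + 4.6 + 6.8 + 4.4 + 10.3 + 11 = 46.7.
Posterior ∝ μ^5e^(−8μ) · μ^6e^(−46.7μ) = μ^11e^(−54.7μ), i.e. Gamma(12, 54.7).
Mode = (a−1)/b = 11/54.7 ≈ 0.2011.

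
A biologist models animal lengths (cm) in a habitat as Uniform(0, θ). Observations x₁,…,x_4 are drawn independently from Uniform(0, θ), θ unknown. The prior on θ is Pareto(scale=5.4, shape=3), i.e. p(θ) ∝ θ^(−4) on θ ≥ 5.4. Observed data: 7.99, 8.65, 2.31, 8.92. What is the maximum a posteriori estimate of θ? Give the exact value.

The Uniform(0, θ) likelihood is θ^(−n) for θ ≥ max(xᵢ), zero otherwise. Here max(xᵢ) = 8.92.
Posterior ∝ θ^(−4) · θ^(−4) = θ^(−8) on θ ≥ max(5.4, 8.92) = 8.92.
This density is strictly decreasing in θ, so the posterior mode lies at the lower boundary of the support.

θ̂_MAP = 8.92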